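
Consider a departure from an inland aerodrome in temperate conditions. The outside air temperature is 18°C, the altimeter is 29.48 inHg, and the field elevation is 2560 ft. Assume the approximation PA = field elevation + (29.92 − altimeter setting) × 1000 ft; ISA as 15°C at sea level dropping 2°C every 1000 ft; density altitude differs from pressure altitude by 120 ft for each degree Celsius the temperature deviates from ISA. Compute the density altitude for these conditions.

Pressure altitude = 2560 + (29.92 − 29.48) × 1000 = 2560 + (+440) = 3000 ft.
ISA temperature at 3000 ft = 15 − 2 × (3000/1000) = 9°C.
ISA deviation = 18 − 9 = +9°C.
Density altitude = 3000 + 120 × (9) = 4080 ft.

4080 ft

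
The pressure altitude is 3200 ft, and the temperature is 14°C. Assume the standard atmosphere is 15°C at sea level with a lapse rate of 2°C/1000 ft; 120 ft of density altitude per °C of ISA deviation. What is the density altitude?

ISA temperature at 3200 ft = 15 − 2 × (3200/1000) = 8.6°C.
ISA deviation = 14 − 8.6 = +5.4°C.
Density altitude = 3200 + 120 × (5.4) = 3200 + (+648) = 3848 ft.

3848 ft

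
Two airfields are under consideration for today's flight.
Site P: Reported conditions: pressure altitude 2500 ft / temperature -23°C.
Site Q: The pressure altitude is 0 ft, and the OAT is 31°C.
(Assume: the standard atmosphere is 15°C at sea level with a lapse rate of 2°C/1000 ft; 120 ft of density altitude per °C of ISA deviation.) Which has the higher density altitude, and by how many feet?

Site P: ISA temp = 10°C, deviation -33°C, DA = 2500 + 120 × (-33) = -1460 ft.
Site Q: ISA temp = 15°C, deviation +16°C, DA = 0 + 120 × 16 = 1920 ft.
Site Q is higher by 1920 − (-1460) = 3380 ft.

Site Q by 3380 ft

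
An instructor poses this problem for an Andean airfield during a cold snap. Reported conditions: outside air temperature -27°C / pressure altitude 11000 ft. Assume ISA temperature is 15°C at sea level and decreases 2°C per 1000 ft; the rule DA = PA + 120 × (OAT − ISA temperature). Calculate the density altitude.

ISA temperature at 11000 ft = 15 − 2 × (11000/1000) = -7°C.
ISA deviation = -27 − (-7) = -20°C.
Density altitude = 11000 + 120 × (-20) = 11000 + (-2400) = 8600 ft.

8600 ft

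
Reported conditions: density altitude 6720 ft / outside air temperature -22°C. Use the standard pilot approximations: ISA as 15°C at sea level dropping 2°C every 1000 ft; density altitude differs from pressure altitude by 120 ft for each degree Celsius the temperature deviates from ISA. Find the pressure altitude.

DA = PA + 120 × (OAT − (15 − 2·PA/1000)) = PA + 120·OAT − 1800 + 0.24·PA = 1.24·PA + 120·OAT − 1800.
So 1.24·PA = 6720 − 120 × (-22) + 1800 = 11160.
PA = 11160 / 1.24 = 9000 ft.

9000 ft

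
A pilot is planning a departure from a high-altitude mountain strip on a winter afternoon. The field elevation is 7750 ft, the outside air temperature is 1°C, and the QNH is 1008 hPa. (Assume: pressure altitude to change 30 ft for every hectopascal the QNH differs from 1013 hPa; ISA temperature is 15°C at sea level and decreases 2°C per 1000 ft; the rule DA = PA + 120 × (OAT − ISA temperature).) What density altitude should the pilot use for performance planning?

Pressure altitude = 7750 + (1013 − 1008) × 30 = 7750 + (+150) = 7900 ft.
ISA temperature at 7900 ft = 15 − 2 × (7900/1000) = -0.8°C.
ISA deviation = 1 − (-0.8) = +1.8°C.
Density altitude = 7900 + 120 × (1.8) = 8116 ft.

8116 ft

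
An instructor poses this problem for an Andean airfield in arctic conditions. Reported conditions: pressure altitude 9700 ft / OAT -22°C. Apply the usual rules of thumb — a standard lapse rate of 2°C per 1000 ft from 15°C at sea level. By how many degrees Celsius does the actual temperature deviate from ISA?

ISA temperature at 9700 ft = 15 − 2 × (9700/1000) = -4.4°C.
Deviation = OAT − ISA = -22 − (-4.4) = -17.6°C.

ISA-17.6°C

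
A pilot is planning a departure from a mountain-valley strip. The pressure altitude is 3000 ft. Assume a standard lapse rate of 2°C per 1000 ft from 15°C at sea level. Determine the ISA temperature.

ISA temperature = 15 − 2 × (3000/1000) = 15 − 6 = 9°C.

9°C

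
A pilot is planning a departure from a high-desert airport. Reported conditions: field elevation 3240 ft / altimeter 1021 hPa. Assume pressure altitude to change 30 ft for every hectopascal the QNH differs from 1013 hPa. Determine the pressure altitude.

3000 ft

Pressure correction = (1013 − 1021) × 30 = -240 ft.
Pressure altitude = 3240 + (-240) = 3000 ft.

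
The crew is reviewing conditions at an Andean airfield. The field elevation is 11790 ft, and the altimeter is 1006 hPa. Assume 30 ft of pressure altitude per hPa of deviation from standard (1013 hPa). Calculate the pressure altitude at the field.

12000 ft

Pressure correction = (1013 − 1006) × 30 = +210 ft.
Pressure altitude = 11790 + (+210) = 12000 ft.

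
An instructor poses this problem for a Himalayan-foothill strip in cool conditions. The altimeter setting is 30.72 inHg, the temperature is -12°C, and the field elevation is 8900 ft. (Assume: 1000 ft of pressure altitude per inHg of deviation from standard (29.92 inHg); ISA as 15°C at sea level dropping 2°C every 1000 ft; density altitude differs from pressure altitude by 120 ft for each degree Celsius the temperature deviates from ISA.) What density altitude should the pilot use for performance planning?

6804 ft

Pressure altitude = 8900 + (29.92 − 30.72) × 1000 = 8900 + (-800) = 8100 ft.
ISA temperature at 8100 ft = 15 − 2 × (8100/1000) = -1.2°C.
ISA deviation = -12 − (-1.2) = -10.8°C.
Density altitude = 8100 + 120 × (-10.8) = 6804 ft.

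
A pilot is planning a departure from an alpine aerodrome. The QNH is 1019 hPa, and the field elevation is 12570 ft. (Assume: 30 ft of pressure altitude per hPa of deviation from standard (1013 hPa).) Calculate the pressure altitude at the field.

Pressure correction = (1013 − 1019) × 30 = -180 ft.
Pressure altitude = 12570 + (-180) = 12390 ft.

12390 ft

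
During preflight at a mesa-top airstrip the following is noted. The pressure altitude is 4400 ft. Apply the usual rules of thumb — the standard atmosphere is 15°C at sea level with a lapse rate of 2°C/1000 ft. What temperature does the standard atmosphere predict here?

ISA temperature = 15 − 2 × (4400/1000) = 15 − 8.8 = 6.2°C.

6.2°C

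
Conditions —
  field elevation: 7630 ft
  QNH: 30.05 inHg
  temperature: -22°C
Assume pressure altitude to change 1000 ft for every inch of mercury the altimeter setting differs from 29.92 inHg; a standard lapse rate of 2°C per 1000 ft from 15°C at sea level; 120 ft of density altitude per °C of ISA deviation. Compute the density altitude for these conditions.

Pressure altitude = 7630 + (29.92 − 30.05) × 1000 = 7630 + (-130) = 7500 ft.
ISA temperature at 7500 ft = 15 − 2 × (7500/1000) = 0°C.
ISA deviation = -22 − 0 = -22°C.
Density altitude = 7500 + 120 × (-22) = 4860 ft.

4860 ft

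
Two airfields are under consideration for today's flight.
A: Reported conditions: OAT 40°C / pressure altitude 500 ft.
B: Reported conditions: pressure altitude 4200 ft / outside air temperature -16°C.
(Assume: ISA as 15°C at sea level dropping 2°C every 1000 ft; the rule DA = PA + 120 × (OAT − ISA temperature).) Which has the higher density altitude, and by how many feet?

A by 2132 ft

A: ISA temp = 14°C, deviation +26°C, DA = 500 + 120 × 26 = 3620 ft.
B: ISA temp = 6.6°C, deviation -22.6°C, DA = 4200 + 120 × (-22.6) = 1488 ft.
A is higher by 3620 − 1488 = 2132 ft.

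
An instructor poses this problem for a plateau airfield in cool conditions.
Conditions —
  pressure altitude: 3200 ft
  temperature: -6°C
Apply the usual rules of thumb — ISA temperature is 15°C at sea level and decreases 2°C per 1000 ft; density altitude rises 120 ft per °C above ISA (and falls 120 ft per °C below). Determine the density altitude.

ISA temperature at 3200 ft = 15 − 2 × (3200/1000) = 8.6°C.
ISA deviation = -6 − 8.6 = -14.6°C.
Density altitude = 3200 + 120 × (-14.6) = 3200 + (-1752) = 1448 ft.

1448 ft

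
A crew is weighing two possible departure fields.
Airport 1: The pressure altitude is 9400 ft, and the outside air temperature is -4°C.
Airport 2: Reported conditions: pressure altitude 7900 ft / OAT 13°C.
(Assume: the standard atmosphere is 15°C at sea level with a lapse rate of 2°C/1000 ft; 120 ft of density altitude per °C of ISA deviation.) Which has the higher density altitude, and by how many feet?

Airport 2 by 180 ft

Airport 1: ISA temp = -3.8°C, deviation -0.2°C, DA = 9400 + 120 × (-0.2) = 9376 ft.
Airport 2: ISA temp = -0.8°C, deviation +13.8°C, DA = 7900 + 120 × 13.8 = 9556 ft.
Airport 2 is higher by 9556 − 9376 = 180 ft.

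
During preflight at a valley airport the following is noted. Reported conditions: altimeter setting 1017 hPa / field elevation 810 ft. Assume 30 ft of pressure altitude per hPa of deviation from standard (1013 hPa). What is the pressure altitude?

Pressure correction = (1013 − 1017) × 30 = -120 ft.
Pressure altitude = 810 + (-120) = 690 ft.

690 ft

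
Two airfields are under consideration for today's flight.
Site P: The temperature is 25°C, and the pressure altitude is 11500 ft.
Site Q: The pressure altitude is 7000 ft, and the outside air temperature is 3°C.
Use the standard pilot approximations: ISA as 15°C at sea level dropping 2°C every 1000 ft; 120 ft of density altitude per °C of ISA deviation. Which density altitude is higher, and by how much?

Site P by 8220 ft

Site P: ISA temp = -8°C, deviation +33°C, DA = 11500 + 120 × 33 = 15460 ft.
Site Q: ISA temp = 1°C, deviation +2°C, DA = 7000 + 120 × 2 = 7240 ft.
Site P is higher by 15460 − 7240 = 8220 ft.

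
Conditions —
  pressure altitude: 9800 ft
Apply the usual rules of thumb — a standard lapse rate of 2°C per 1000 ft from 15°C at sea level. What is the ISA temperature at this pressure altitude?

-4.6°C

ISA temperature = 15 − 2 × (9800/1000) = 15 − 19.6 = -4.6°C.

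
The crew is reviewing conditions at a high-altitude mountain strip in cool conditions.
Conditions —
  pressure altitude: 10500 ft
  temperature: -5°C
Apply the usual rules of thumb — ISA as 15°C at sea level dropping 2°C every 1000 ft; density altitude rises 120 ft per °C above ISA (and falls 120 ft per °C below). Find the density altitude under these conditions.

ISA temperature at 10500 ft = 15 − 2 × (10500/1000) = -6°C.
ISA deviation = -5 − (-6) = +1°C.
Density altitude = 10500 + 120 × (1) = 10500 + (+120) = 10620 ft.

10620 ft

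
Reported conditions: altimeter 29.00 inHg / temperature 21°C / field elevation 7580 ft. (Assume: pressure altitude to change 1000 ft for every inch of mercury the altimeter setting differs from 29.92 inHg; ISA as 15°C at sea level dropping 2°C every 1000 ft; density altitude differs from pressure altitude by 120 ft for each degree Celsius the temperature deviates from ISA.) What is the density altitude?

Pressure altitude = 7580 + (29.92 − 29.00) × 1000 = 7580 + (+920) = 8500 ft.
ISA temperature at 8500 ft = 15 − 2 × (8500/1000) = -2°C.
ISA deviation = 21 − (-2) = +23°C.
Density altitude = 8500 + 120 × (23) = 11260 ft.

11260 ft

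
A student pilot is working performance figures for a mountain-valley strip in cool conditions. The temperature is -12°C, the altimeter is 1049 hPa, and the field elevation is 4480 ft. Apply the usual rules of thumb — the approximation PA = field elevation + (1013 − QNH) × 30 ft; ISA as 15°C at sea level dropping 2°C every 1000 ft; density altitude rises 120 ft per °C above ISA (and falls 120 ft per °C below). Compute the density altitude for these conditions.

Pressure altitude = 4480 + (1013 − 1049) × 30 = 4480 + (-1080) = 3400 ft.
ISA temperature at 3400 ft = 15 − 2 × (3400/1000) = 8.2°C.
ISA deviation = -12 − 8.2 = -20.2°C.
Density altitude = 3400 + 120 × (-20.2) = 976 ft.

976 ft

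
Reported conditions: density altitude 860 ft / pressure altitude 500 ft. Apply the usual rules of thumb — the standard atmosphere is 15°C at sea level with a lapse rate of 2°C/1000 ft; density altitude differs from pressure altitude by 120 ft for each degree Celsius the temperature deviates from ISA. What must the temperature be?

Density altitude − pressure altitude = 860 − 500 = +360 ft.
At 120 ft/°C that is an ISA deviation of 360/120 = +3°C.
ISA temperature at 500 ft = 15 − 2 × (500/1000) = 14°C.
OAT = ISA + deviation = 14 + (+3) = 17°C.

17°C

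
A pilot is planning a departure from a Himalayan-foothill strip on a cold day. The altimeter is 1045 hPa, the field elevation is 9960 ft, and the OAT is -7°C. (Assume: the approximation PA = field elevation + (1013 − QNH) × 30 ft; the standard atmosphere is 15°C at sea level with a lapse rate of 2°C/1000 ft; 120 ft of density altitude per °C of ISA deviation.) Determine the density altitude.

Pressure altitude = 9960 + (1013 − 1045) × 30 = 9960 + (-960) = 9000 ft.
ISA temperature at 9000 ft = 15 − 2 × (9000/1000) = -3°C.
ISA deviation = -7 − (-3) = -4°C.
Density altitude = 9000 + 120 × (-4) = 8520 ft.

8520 ft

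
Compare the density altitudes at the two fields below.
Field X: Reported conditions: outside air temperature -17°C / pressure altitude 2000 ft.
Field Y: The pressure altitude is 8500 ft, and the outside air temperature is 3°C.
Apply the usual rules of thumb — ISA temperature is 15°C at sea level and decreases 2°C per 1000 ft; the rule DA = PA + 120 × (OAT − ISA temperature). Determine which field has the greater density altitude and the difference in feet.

Field X: ISA temp = 11°C, deviation -28°C, DA = 2000 + 120 × (-28) = -1360 ft.
Field Y: ISA temp = -2°C, deviation +5°C, DA = 8500 + 120 × 5 = 9100 ft.
Field Y is higher by 9100 − (-1360) = 10460 ft.

Field Y by 10460 ft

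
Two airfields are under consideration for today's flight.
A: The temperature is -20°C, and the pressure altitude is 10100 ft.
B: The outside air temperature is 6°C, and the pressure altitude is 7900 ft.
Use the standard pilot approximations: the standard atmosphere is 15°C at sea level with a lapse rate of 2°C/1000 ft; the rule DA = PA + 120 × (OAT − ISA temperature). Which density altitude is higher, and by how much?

A: ISA temp = -5.2°C, deviation -14.8°C, DA = 10100 + 120 × (-14.8) = 8324 ft.
B: ISA temp = -0.8°C, deviation +6.8°C, DA = 7900 + 120 × 6.8 = 8716 ft.
B is higher by 8716 − 8324 = 392 ft.

B by 392 ft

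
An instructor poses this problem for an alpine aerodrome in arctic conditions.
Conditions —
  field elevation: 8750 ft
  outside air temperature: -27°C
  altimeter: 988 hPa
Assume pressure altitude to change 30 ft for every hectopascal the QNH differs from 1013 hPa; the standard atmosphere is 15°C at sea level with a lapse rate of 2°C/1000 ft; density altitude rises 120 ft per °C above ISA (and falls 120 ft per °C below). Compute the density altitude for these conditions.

6740 ft

Pressure altitude = 8750 + (1013 − 988) × 30 = 8750 + (+750) = 9500 ft.
ISA temperature at 9500 ft = 15 − 2 × (9500/1000) = -4°C.
ISA deviation = -27 − (-4) = -23°C.
Density altitude = 9500 + 120 × (-23) = 6740 ft.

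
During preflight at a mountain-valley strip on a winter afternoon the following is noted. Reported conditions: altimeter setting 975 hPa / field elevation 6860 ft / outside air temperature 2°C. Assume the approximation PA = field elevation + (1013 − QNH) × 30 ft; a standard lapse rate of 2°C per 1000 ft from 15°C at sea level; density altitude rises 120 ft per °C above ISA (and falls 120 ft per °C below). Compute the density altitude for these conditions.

Pressure altitude = 6860 + (1013 − 975) × 30 = 6860 + (+1140) = 8000 ft.
ISA temperature at 8000 ft = 15 − 2 × (8000/1000) = -1°C.
ISA deviation = 2 − (-1) = +3°C.
Density altitude = 8000 + 120 × (3) = 8360 ft.

8360 ft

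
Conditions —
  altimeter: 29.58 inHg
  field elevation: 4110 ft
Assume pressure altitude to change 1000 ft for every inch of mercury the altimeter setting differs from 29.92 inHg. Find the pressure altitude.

Pressure correction = (29.92 − 29.58) × 1000 = +340 ft.
Pressure altitude = 4110 + (+340) = 4450 ft.

4450 ft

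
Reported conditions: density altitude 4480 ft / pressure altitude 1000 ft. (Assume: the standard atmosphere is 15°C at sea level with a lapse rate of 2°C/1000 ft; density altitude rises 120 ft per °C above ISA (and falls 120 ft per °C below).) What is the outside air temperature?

42°C

Density altitude − pressure altitude = 4480 − 1000 = +3480 ft.
At 120 ft/°C that is an ISA deviation of 3480/120 = +29°C.
ISA temperature at 1000 ft = 15 − 2 × (1000/1000) = 13°C.
OAT = ISA + deviation = 13 + (+29) = 42°C.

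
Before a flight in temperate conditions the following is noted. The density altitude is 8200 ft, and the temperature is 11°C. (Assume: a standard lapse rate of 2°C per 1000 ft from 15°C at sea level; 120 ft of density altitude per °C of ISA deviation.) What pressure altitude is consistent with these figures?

7000 ft

DA = PA + 120 × (OAT − (15 − 2·PA/1000)) = PA + 120·OAT − 1800 + 0.24·PA = 1.24·PA + 120·OAT − 1800.
So 1.24·PA = 8200 − 120 × 11 + 1800 = 8680.
PA = 8680 / 1.24 = 7000 ft.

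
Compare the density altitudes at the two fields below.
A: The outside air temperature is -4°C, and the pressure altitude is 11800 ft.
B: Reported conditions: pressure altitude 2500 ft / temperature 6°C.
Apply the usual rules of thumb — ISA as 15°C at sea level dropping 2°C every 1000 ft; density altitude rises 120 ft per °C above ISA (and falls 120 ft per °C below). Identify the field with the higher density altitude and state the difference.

A by 10332 ft

A: ISA temp = -8.6°C, deviation +4.6°C, DA = 11800 + 120 × 4.6 = 12352 ft.
B: ISA temp = 10°C, deviation -4°C, DA = 2500 + 120 × (-4) = 2020 ft.
A is higher by 12352 − 2020 = 10332 ft.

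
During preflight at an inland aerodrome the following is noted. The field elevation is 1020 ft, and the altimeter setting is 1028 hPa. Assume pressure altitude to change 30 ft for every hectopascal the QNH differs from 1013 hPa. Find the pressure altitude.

Pressure correction = (1013 − 1028) × 30 = -450 ft.
Pressure altitude = 1020 + (-450) = 570 ft.

570 ft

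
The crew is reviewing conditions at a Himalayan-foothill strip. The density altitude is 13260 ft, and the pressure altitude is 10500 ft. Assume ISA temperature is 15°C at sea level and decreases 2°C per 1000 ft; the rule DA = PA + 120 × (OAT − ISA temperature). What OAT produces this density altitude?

Density altitude − pressure altitude = 13260 − 10500 = +2760 ft.
At 120 ft/°C that is an ISA deviation of 2760/120 = +23°C.
ISA temperature at 10500 ft = 15 − 2 × (10500/1000) = -6°C.
OAT = ISA + deviation = -6 + (+23) = 17°C.

17°C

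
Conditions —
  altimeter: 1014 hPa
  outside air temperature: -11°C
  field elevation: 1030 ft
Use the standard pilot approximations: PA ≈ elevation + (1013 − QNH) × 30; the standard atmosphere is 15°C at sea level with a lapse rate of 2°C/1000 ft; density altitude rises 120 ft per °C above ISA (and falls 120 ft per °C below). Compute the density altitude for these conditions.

-1880 ft

Pressure altitude = 1030 + (1013 − 1014) × 30 = 1030 + (-30) = 1000 ft.
ISA temperature at 1000 ft = 15 − 2 × (1000/1000) = 13°C.
ISA deviation = -11 − 13 = -24°C.
Density altitude = 1000 + 120 × (-24) = -1880 ft.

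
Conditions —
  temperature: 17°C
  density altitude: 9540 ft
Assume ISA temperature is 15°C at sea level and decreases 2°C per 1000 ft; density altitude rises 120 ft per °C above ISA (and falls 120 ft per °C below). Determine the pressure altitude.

DA = PA + 120 × (OAT − (15 − 2·PA/1000)) = PA + 120·OAT − 1800 + 0.24·PA = 1.24·PA + 120·OAT − 1800.
So 1.24·PA = 9540 − 120 × 17 + 1800 = 9300.
PA = 9300 / 1.24 = 7500 ft.

7500 ft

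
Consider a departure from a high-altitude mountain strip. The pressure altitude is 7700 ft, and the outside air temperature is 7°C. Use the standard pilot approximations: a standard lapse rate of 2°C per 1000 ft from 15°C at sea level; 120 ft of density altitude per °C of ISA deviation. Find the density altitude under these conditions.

ISA temperature at 7700 ft = 15 − 2 × (7700/1000) = -0.4°C.
ISA deviation = 7 − (-0.4) = +7.4°C.
Density altitude = 7700 + 120 × (7.4) = 7700 + (+888) = 8588 ft.

8588 ft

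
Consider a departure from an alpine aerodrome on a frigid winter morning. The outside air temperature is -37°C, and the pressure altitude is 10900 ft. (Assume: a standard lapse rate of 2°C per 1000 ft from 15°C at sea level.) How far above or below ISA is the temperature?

ISA-30.2°C

ISA temperature at 10900 ft = 15 − 2 × (10900/1000) = -6.8°C.
Deviation = OAT − ISA = -37 − (-6.8) = -30.2°C.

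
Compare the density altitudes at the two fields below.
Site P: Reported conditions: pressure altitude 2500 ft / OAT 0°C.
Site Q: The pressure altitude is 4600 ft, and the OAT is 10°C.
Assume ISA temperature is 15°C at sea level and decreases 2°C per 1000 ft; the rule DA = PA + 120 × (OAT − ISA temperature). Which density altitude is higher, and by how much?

Site Q by 3804 ft

Site P: ISA temp = 10°C, deviation -10°C, DA = 2500 + 120 × (-10) = 1300 ft.
Site Q: ISA temp = 5.8°C, deviation +4.2°C, DA = 4600 + 120 × 4.2 = 5104 ft.
Site Q is higher by 5104 − 1300 = 3804 ft.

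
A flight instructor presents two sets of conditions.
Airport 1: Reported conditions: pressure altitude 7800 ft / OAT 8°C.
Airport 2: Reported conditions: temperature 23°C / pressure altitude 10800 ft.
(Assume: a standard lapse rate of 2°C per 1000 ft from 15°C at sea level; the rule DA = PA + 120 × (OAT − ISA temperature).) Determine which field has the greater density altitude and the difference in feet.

Airport 1: ISA temp = -0.6°C, deviation +8.6°C, DA = 7800 + 120 × 8.6 = 8832 ft.
Airport 2: ISA temp = -6.6°C, deviation +29.6°C, DA = 10800 + 120 × 29.6 = 14352 ft.
Airport 2 is higher by 14352 − 8832 = 5520 ft.

Airport 2 by 5520 ft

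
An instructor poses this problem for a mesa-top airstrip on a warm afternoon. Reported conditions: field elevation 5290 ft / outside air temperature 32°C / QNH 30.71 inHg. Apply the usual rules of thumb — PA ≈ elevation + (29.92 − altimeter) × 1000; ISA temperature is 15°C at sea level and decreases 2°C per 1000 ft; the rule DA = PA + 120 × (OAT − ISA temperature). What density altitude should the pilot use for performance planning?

Pressure altitude = 5290 + (29.92 − 30.71) × 1000 = 5290 + (-790) = 4500 ft.
ISA temperature at 4500 ft = 15 − 2 × (4500/1000) = 6°C.
ISA deviation = 32 − 6 = +26°C.
Density altitude = 4500 + 120 × (26) = 7620 ft.

7620 ft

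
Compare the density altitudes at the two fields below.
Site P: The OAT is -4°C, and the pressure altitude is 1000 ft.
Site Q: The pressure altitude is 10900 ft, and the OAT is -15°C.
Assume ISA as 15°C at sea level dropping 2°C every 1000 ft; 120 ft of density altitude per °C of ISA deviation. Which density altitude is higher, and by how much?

Site Q by 10956 ft

Site P: ISA temp = 13°C, deviation -17°C, DA = 1000 + 120 × (-17) = -1040 ft.
Site Q: ISA temp = -6.8°C, deviation -8.2°C, DA = 10900 + 120 × (-8.2) = 9916 ft.
Site Q is higher by 9916 − (-1040) = 10956 ft.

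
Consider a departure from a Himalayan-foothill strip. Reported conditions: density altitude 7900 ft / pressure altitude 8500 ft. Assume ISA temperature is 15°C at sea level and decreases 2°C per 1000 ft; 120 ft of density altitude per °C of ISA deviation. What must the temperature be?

-7°C

Density altitude − pressure altitude = 7900 − 8500 = -600 ft.
At 120 ft/°C that is an ISA deviation of -600/120 = -5°C.
ISA temperature at 8500 ft = 15 − 2 × (8500/1000) = -2°C.
OAT = ISA + deviation = -2 + (-5) = -7°C.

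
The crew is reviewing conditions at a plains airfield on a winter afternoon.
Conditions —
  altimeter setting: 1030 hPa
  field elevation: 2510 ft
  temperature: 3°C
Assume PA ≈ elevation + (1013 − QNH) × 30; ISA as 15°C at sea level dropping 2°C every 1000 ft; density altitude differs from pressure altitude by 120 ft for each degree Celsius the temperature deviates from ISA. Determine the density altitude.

Pressure altitude = 2510 + (1013 − 1030) × 30 = 2510 + (-510) = 2000 ft.
ISA temperature at 2000 ft = 15 − 2 × (2000/1000) = 11°C.
ISA deviation = 3 − 11 = -8°C.
Density altitude = 2000 + 120 × (-8) = 1040 ft.

1040 ft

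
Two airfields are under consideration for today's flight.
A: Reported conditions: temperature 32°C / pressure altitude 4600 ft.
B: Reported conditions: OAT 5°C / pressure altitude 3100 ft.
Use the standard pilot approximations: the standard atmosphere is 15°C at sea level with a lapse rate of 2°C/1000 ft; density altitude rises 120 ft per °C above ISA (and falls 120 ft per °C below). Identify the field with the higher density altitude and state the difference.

A: ISA temp = 5.8°C, deviation +26.2°C, DA = 4600 + 120 × 26.2 = 7744 ft.
B: ISA temp = 8.8°C, deviation -3.8°C, DA = 3100 + 120 × (-3.8) = 2644 ft.
A is higher by 7744 − 2644 = 5100 ft.

A by 5100 ft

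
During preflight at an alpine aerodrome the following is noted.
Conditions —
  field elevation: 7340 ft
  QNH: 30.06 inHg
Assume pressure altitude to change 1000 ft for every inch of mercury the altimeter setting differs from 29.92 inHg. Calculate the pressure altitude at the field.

Pressure correction = (29.92 − 30.06) × 1000 = -140 ft.
Pressure altitude = 7340 + (-140) = 7200 ft.

7200 ft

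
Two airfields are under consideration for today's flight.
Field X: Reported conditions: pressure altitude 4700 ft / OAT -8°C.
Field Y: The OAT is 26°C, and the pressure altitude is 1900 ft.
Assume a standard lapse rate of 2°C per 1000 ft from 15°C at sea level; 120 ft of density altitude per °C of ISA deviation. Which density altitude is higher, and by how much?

Field X: ISA temp = 5.6°C, deviation -13.6°C, DA = 4700 + 120 × (-13.6) = 3068 ft.
Field Y: ISA temp = 11.2°C, deviation +14.8°C, DA = 1900 + 120 × 14.8 = 3676 ft.
Field Y is higher by 3676 − 3068 = 608 ft.

Field Y by 608 ft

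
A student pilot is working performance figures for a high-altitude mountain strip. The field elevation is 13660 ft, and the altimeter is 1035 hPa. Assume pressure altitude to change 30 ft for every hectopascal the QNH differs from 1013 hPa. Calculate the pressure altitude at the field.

Pressure correction = (1013 − 1035) × 30 = -660 ft.
Pressure altitude = 13660 + (-660) = 13000 ft.

13000 ft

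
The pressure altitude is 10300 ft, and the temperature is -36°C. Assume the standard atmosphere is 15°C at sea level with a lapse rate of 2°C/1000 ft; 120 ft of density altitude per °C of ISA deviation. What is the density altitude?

6652 ft

ISA temperature at 10300 ft = 15 − 2 × (10300/1000) = -5.6°C.
ISA deviation = -36 − (-5.6) = -30.4°C.
Density altitude = 10300 + 120 × (-30.4) = 10300 + (-3648) = 6652 ft.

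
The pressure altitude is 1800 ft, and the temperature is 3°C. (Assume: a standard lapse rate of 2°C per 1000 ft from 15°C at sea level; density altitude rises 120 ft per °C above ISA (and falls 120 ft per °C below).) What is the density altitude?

792 ft

ISA temperature at 1800 ft = 15 − 2 × (1800/1000) = 11.4°C.
ISA deviation = 3 − 11.4 = -8.4°C.
Density altitude = 1800 + 120 × (-8.4) = 1800 + (-1008) = 792 ft.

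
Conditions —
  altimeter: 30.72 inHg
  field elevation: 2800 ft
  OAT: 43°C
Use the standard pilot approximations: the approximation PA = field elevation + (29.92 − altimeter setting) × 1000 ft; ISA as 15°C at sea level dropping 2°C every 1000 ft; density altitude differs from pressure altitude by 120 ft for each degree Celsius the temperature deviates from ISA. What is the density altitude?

Pressure altitude = 2800 + (29.92 − 30.72) × 1000 = 2800 + (-800) = 2000 ft.
ISA temperature at 2000 ft = 15 − 2 × (2000/1000) = 11°C.
ISA deviation = 43 − 11 = +32°C.
Density altitude = 2000 + 120 × (32) = 5840 ft.

5840 ft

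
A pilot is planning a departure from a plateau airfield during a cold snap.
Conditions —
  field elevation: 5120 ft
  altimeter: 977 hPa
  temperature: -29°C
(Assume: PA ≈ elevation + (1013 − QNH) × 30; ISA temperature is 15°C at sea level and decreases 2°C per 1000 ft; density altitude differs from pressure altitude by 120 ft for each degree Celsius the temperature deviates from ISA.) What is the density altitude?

2408 ft

Pressure altitude = 5120 + (1013 − 977) × 30 = 5120 + (+1080) = 6200 ft.
ISA temperature at 6200 ft = 15 − 2 × (6200/1000) = 2.6°C.
ISA deviation = -29 − 2.6 = -31.6°C.
Density altitude = 6200 + 120 × (-31.6) = 2408 ft.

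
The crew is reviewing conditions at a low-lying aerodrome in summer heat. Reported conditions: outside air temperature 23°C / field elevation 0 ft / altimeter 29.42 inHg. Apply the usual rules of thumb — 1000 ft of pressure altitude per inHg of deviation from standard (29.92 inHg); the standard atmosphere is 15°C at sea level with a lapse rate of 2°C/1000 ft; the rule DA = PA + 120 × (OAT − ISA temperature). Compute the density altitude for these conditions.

Pressure altitude = 0 + (29.92 − 29.42) × 1000 = 0 + (+500) = 500 ft.
ISA temperature at 500 ft = 15 − 2 × (500/1000) = 14°C.
ISA deviation = 23 − 14 = +9°C.
Density altitude = 500 + 120 × (9) = 1580 ft.

1580 ft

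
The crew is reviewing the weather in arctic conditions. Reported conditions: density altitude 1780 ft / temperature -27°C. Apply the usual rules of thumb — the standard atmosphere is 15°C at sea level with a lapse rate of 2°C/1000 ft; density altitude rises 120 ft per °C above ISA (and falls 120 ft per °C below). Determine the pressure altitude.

5500 ft

DA = PA + 120 × (OAT − (15 − 2·PA/1000)) = PA + 120·OAT − 1800 + 0.24·PA = 1.24·PA + 120·OAT − 1800.
So 1.24·PA = 1780 − 120 × (-27) + 1800 = 6820.
PA = 6820 / 1.24 = 5500 ft.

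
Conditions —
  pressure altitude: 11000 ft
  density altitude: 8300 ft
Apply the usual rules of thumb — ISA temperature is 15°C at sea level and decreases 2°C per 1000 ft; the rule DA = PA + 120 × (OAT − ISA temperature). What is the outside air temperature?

Density altitude − pressure altitude = 8300 − 11000 = -2700 ft.
At 120 ft/°C that is an ISA deviation of -2700/120 = -22.5°C.
ISA temperature at 11000 ft = 15 − 2 × (11000/1000) = -7°C.
OAT = ISA + deviation = -7 + (-22.5) = -29.5°C.

-29.5°C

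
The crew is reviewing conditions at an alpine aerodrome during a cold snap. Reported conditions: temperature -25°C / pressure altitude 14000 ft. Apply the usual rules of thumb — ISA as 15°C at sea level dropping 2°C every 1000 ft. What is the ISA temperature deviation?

ISA-12°C

ISA temperature at 14000 ft = 15 − 2 × (14000/1000) = -13°C.
Deviation = OAT − ISA = -25 − (-13) = -12°C.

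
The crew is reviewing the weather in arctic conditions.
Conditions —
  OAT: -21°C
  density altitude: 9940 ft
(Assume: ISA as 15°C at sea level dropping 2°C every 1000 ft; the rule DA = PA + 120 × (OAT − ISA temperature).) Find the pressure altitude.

DA = PA + 120 × (OAT − (15 − 2·PA/1000)) = PA + 120·OAT − 1800 + 0.24·PA = 1.24·PA + 120·OAT − 1800.
So 1.24·PA = 9940 − 120 × (-21) + 1800 = 14260.
PA = 14260 / 1.24 = 11500 ft.

11500 ft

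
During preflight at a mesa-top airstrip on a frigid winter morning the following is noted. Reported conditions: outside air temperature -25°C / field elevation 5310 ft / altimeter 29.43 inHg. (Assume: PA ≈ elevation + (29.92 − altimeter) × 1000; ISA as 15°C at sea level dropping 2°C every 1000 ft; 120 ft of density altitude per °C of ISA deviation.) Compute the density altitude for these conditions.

Pressure altitude = 5310 + (29.92 − 29.43) × 1000 = 5310 + (+490) = 5800 ft.
ISA temperature at 5800 ft = 15 − 2 × (5800/1000) = 3.4°C.
ISA deviation = -25 − 3.4 = -28.4°C.
Density altitude = 5800 + 120 × (-28.4) = 2392 ft.

2392 ft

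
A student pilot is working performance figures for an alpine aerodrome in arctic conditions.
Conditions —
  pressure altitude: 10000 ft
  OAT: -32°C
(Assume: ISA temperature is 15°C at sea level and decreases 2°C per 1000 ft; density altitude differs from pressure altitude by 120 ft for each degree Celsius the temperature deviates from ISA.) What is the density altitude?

ISA temperature at 10000 ft = 15 − 2 × (10000/1000) = -5°C.
ISA deviation = -32 − (-5) = -27°C.
Density altitude = 10000 + 120 × (-27) = 10000 + (-3240) = 6760 ft.

6760 ft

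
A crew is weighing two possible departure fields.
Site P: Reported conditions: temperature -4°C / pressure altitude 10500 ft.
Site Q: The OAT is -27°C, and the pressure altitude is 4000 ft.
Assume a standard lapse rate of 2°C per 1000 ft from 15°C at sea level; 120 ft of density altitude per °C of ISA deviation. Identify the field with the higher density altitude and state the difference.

Site P by 10820 ft

Site P: ISA temp = -6°C, deviation +2°C, DA = 10500 + 120 × 2 = 10740 ft.
Site Q: ISA temp = 7°C, deviation -34°C, DA = 4000 + 120 × (-34) = -80 ft.
Site P is higher by 10740 − (-80) = 10820 ft.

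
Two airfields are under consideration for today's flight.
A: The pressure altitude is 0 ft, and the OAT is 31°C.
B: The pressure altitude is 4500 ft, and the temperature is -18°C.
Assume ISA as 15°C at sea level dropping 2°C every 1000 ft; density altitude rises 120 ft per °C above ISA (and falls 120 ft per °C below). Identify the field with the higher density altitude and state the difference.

A: ISA temp = 15°C, deviation +16°C, DA = 0 + 120 × 16 = 1920 ft.
B: ISA temp = 6°C, deviation -24°C, DA = 4500 + 120 × (-24) = 1620 ft.
A is higher by 1920 − 1620 = 300 ft.

A by 300 ft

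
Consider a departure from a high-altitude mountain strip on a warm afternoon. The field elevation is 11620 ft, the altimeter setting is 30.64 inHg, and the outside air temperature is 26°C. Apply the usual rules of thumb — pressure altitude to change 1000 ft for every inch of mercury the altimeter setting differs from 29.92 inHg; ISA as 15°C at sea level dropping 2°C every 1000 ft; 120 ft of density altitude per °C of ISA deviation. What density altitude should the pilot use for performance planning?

14836 ft

Pressure altitude = 11620 + (29.92 − 30.64) × 1000 = 11620 + (-720) = 10900 ft.
ISA temperature at 10900 ft = 15 − 2 × (10900/1000) = -6.8°C.
ISA deviation = 26 − (-6.8) = +32.8°C.
Density altitude = 10900 + 120 × (32.8) = 14836 ft.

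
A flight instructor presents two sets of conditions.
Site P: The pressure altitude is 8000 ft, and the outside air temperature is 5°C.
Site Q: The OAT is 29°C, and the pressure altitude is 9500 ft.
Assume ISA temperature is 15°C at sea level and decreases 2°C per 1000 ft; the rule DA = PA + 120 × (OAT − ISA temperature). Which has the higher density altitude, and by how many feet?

Site Q by 4740 ft

Site P: ISA temp = -1°C, deviation +6°C, DA = 8000 + 120 × 6 = 8720 ft.
Site Q: ISA temp = -4°C, deviation +33°C, DA = 9500 + 120 × 33 = 13460 ft.
Site Q is higher by 13460 − 8720 = 4740 ft.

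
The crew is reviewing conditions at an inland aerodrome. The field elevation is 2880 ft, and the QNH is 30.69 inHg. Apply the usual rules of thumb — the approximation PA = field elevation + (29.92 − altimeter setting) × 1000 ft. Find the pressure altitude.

Pressure correction = (29.92 − 30.69) × 1000 = -770 ft.
Pressure altitude = 2880 + (-770) = 2110 ft.

2110 ft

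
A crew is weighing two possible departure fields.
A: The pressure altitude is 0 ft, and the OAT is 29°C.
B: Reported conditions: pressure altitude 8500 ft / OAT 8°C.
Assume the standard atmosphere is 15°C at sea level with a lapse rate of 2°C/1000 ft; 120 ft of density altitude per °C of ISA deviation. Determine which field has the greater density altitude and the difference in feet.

B by 8020 ft

A: ISA temp = 15°C, deviation +14°C, DA = 0 + 120 × 14 = 1680 ft.
B: ISA temp = -2°C, deviation +10°C, DA = 8500 + 120 × 10 = 9700 ft.
B is higher by 9700 − 1680 = 8020 ft.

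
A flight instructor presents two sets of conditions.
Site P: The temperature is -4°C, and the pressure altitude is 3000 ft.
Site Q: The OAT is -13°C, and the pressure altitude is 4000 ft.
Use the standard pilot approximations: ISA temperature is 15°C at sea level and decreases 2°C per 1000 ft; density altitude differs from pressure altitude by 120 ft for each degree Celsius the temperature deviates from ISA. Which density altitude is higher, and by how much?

Site P: ISA temp = 9°C, deviation -13°C, DA = 3000 + 120 × (-13) = 1440 ft.
Site Q: ISA temp = 7°C, deviation -20°C, DA = 4000 + 120 × (-20) = 1600 ft.
Site Q is higher by 1600 − 1440 = 160 ft.

Site Q by 160 ft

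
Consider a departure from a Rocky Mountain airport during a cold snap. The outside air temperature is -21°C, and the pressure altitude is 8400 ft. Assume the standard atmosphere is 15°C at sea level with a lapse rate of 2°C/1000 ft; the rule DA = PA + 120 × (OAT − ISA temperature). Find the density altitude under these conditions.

6096 ft

ISA temperature at 8400 ft = 15 − 2 × (8400/1000) = -1.8°C.
ISA deviation = -21 − (-1.8) = -19.2°C.
Density altitude = 8400 + 120 × (-19.2) = 8400 + (-2304) = 6096 ft.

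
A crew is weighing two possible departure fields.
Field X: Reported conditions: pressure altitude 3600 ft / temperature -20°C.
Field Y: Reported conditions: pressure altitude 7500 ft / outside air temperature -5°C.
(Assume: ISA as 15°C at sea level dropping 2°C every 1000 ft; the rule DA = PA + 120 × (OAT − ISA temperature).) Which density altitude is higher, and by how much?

Field Y by 6636 ft

Field X: ISA temp = 7.8°C, deviation -27.8°C, DA = 3600 + 120 × (-27.8) = 264 ft.
Field Y: ISA temp = 0°C, deviation -5°C, DA = 7500 + 120 × (-5) = 6900 ft.
Field Y is higher by 6900 − 264 = 6636 ft.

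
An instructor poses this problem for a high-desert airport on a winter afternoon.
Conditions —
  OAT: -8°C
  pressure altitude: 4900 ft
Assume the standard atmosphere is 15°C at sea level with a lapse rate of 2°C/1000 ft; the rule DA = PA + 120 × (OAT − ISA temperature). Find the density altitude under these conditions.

ISA temperature at 4900 ft = 15 − 2 × (4900/1000) = 5.2°C.
ISA deviation = -8 − 5.2 = -13.2°C.
Density altitude = 4900 + 120 × (-13.2) = 4900 + (-1584) = 3316 ft.

3316 ft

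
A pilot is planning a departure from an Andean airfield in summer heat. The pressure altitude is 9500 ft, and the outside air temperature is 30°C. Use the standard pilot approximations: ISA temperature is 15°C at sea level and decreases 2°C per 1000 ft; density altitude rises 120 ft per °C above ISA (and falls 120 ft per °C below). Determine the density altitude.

13580 ft

ISA temperature at 9500 ft = 15 − 2 × (9500/1000) = -4°C.
ISA deviation = 30 − (-4) = +34°C.
Density altitude = 9500 + 120 × (34) = 9500 + (+4080) = 13580 ft.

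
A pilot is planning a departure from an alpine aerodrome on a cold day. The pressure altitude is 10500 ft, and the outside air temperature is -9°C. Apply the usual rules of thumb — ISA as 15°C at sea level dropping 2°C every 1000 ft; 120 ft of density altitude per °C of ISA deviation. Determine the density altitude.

10140 ft

ISA temperature at 10500 ft = 15 − 2 × (10500/1000) = -6°C.
ISA deviation = -9 − (-6) = -3°C.
Density altitude = 10500 + 120 × (-3) = 10500 + (-360) = 10140 ft.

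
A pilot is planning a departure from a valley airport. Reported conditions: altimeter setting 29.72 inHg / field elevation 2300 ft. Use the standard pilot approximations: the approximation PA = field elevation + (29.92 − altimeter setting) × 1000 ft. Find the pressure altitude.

Pressure correction = (29.92 − 29.72) × 1000 = +200 ft.
Pressure altitude = 2300 + (+200) = 2500 ft.

2500 ft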